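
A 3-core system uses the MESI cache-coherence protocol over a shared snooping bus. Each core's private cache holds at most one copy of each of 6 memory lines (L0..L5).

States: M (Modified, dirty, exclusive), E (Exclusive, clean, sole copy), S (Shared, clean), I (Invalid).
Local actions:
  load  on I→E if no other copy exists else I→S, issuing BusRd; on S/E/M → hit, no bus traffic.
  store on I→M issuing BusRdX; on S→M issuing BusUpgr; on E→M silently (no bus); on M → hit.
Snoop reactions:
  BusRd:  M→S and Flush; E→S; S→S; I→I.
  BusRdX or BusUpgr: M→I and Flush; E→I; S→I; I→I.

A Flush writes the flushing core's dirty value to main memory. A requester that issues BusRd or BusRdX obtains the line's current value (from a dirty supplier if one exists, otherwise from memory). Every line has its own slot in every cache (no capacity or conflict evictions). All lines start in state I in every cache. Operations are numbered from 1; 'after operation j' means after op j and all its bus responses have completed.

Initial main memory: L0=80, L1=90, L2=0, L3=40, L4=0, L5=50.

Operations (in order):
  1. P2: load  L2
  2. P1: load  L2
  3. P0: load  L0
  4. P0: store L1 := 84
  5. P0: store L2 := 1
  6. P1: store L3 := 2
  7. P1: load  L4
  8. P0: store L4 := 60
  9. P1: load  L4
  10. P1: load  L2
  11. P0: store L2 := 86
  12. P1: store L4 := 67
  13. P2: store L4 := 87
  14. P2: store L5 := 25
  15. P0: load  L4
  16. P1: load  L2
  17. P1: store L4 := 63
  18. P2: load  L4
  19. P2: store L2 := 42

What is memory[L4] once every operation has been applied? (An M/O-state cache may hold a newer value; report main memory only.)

1. P2: load  L2  bus=[BusRd]  L2: P0=I P1=I P2=E  mem[L2]=0
2. P1: load  L2  bus=[BusRd]  L2: P0=I P1=S P2=S  mem[L2]=0
3. P0: load  L0  bus=[BusRd]  L0: P0=E P1=I P2=I  mem[L0]=80
4. P0: store L1 := 84  bus=[BusRdX]  L1: P0=M P1=I P2=I  mem[L1]=90
5. P0: store L2 := 1  bus=[BusRdX]  L2: P0=M P1=I P2=I  mem[L2]=0
6. P1: store L3 := 2  bus=[BusRdX]  L3: P0=I P1=M P2=I  mem[L3]=40
7. P1: load  L4  bus=[BusRd]  L4: P0=I P1=E P2=I  mem[L4]=0
8. P0: store L4 := 60  bus=[BusRdX]  L4: P0=M P1=I P2=I  mem[L4]=0
9. P1: load  L4  bus=[BusRd,Flush]  L4: P0=S P1=S P2=I  mem[L4]=60
10. P1: load  L2  bus=[BusRd,Flush]  L2: P0=S P1=S P2=I  mem[L2]=1
11. P0: store L2 := 86  bus=[BusUpgr]  L2: P0=M P1=I P2=I  mem[L2]=1
12. P1: store L4 := 67  bus=[BusUpgr]  L4: P0=I P1=M P2=I  mem[L4]=60
13. P2: store L4 := 87  bus=[BusRdX,Flush]  L4: P0=I P1=I P2=M  mem[L4]=67
14. P2: store L5 := 25  bus=[BusRdX]  L5: P0=I P1=I P2=M  mem[L5]=50
15. P0: load  L4  bus=[BusRd,Flush]  L4: P0=S P1=I P2=S  mem[L4]=87
16. P1: load  L2  bus=[BusRd,Flush]  L2: P0=S P1=S P2=I  mem[L2]=86
17. P1: store L4 := 63  bus=[BusRdX]  L4: P0=I P1=M P2=I  mem[L4]=87
18. P2: load  L4  bus=[BusRd,Flush]  L4: P0=I P1=S P2=S  mem[L4]=63
19. P2: store L2 := 42  bus=[BusRdX]  L2: P0=I P1=I P2=M  mem[L2]=86

memory[L4] = 63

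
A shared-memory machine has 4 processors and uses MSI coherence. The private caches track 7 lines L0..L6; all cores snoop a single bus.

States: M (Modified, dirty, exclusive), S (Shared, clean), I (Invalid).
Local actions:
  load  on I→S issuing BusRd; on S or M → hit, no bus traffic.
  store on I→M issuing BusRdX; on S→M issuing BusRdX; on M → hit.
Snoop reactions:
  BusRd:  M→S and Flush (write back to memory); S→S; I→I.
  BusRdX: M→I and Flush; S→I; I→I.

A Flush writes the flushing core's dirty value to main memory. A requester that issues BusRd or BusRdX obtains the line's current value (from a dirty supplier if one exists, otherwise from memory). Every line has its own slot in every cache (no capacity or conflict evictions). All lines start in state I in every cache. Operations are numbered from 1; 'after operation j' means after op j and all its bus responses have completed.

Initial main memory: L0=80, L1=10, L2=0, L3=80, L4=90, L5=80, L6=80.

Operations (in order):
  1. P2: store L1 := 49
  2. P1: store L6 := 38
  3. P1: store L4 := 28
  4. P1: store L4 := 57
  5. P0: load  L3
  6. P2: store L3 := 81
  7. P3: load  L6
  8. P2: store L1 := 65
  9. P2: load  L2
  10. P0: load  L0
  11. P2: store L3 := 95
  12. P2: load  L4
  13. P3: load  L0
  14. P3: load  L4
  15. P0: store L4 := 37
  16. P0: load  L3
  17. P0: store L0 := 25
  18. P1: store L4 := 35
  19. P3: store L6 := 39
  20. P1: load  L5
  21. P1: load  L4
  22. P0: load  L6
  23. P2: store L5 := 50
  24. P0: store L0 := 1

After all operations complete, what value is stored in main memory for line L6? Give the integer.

memory[L6] = 39

1. P2: store L1 := 49  bus=[BusRdX]  L1: P0=I P1=I P2=M P3=I  mem[L1]=10
2. P1: store L6 := 38  bus=[BusRdX]  L6: P0=I P1=M P2=I P3=I  mem[L6]=80
3. P1: store L4 := 28  bus=[BusRdX]  L4: P0=I P1=M P2=I P3=I  mem[L4]=90
4. P1: store L4 := 57  bus=[-]  L4: P0=I P1=M P2=I P3=I  mem[L4]=90
5. P0: load  L3  bus=[BusRd]  L3: P0=S P1=I P2=I P3=I  mem[L3]=80
6. P2: store L3 := 81  bus=[BusRdX]  L3: P0=I P1=I P2=M P3=I  mem[L3]=80
7. P3: load  L6  bus=[BusRd,Flush]  L6: P0=I P1=S P2=I P3=S  mem[L6]=38
8. P2: store L1 := 65  bus=[-]  L1: P0=I P1=I P2=M P3=I  mem[L1]=10
9. P2: load  L2  bus=[BusRd]  L2: P0=I P1=I P2=S P3=I  mem[L2]=0
10. P0: load  L0  bus=[BusRd]  L0: P0=S P1=I P2=I P3=I  mem[L0]=80
11. P2: store L3 := 95  bus=[-]  L3: P0=I P1=I P2=M P3=I  mem[L3]=80
12. P2: load  L4  bus=[BusRd,Flush]  L4: P0=I P1=S P2=S P3=I  mem[L4]=57
13. P3: load  L0  bus=[BusRd]  L0: P0=S P1=I P2=I P3=S  mem[L0]=80
14. P3: load  L4  bus=[BusRd]  L4: P0=I P1=S P2=S P3=S  mem[L4]=57
15. P0: store L4 := 37  bus=[BusRdX]  L4: P0=M P1=I P2=I P3=I  mem[L4]=57
16. P0: load  L3  bus=[BusRd,Flush]  L3: P0=S P1=I P2=S P3=I  mem[L3]=95
17. P0: store L0 := 25  bus=[BusRdX]  L0: P0=M P1=I P2=I P3=I  mem[L0]=80
18. P1: store L4 := 35  bus=[BusRdX,Flush]  L4: P0=I P1=M P2=I P3=I  mem[L4]=37
19. P3: store L6 := 39  bus=[BusRdX]  L6: P0=I P1=I P2=I P3=M  mem[L6]=38
20. P1: load  L5  bus=[BusRd]  L5: P0=I P1=S P2=I P3=I  mem[L5]=80
21. P1: load  L4  bus=[-]  L4: P0=I P1=M P2=I P3=I  mem[L4]=37
22. P0: load  L6  bus=[BusRd,Flush]  L6: P0=S P1=I P2=I P3=S  mem[L6]=39
23. P2: store L5 := 50  bus=[BusRdX]  L5: P0=I P1=I P2=M P3=I  mem[L5]=80
24. P0: store L0 := 1  bus=[-]  L0: P0=M P1=I P2=I P3=I  mem[L0]=80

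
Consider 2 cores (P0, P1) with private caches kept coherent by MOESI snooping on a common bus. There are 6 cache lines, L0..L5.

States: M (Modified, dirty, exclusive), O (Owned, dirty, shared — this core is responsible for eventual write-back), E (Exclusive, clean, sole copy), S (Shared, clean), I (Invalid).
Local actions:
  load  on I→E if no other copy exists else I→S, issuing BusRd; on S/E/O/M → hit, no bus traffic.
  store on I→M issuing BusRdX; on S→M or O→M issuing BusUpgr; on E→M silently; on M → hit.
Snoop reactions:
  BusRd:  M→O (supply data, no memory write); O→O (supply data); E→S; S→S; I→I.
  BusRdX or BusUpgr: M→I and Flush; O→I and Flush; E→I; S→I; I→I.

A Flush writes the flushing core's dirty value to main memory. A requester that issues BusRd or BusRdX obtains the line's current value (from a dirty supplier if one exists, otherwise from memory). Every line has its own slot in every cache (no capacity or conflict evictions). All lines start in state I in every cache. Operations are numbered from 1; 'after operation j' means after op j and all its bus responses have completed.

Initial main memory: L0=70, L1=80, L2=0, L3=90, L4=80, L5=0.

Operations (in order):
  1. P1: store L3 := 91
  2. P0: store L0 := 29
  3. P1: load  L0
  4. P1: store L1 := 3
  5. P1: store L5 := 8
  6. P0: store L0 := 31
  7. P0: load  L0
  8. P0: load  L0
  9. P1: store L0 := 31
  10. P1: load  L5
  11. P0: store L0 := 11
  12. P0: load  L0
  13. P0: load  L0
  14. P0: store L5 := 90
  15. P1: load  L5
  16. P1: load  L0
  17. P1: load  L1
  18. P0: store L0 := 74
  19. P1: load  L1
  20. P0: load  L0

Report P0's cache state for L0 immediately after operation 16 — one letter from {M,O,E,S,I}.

step 1: P1: store L3 := 91  ⟶  IM  (L3)  txn=BusRdX  M[L3]=90
step 2: P0: store L0 := 29  ⟶  MI  (L0)  txn=BusRdX  M[L0]=70
step 3: P1: load  L0  ⟶  OS  (L0)  txn=BusRd  M[L0]=70
step 4: P1: store L1 := 3  ⟶  IM  (L1)  txn=BusRdX  M[L1]=80
step 5: P1: store L5 := 8  ⟶  IM  (L5)  txn=BusRdX  M[L5]=0
step 6: P0: store L0 := 31  ⟶  MI  (L0)  txn=BusUpgr  M[L0]=70
step 7: P0: load  L0  ⟶  MI  (L0)  txn=∅  M[L0]=70
step 8: P0: load  L0  ⟶  MI  (L0)  txn=∅  M[L0]=70
step 9: P1: store L0 := 31  ⟶  IM  (L0)  txn=BusRdX+Flush  M[L0]=31
step 10: P1: load  L5  ⟶  IM  (L5)  txn=∅  M[L5]=0
step 11: P0: store L0 := 11  ⟶  MI  (L0)  txn=BusRdX+Flush  M[L0]=31
step 12: P0: load  L0  ⟶  MI  (L0)  txn=∅  M[L0]=31
step 13: P0: load  L0  ⟶  MI  (L0)  txn=∅  M[L0]=31
step 14: P0: store L5 := 90  ⟶  MI  (L5)  txn=BusRdX+Flush  M[L5]=8
step 15: P1: load  L5  ⟶  OS  (L5)  txn=BusRd  M[L5]=8
step 16: P1: load  L0  ⟶  OS  (L0)  txn=BusRd  M[L0]=31
step 17: P1: load  L1  ⟶  IM  (L1)  txn=∅  M[L1]=80
step 18: P0: store L0 := 74  ⟶  MI  (L0)  txn=BusUpgr  M[L0]=31
step 19: P1: load  L1  ⟶  IM  (L1)  txn=∅  M[L1]=80
step 20: P0: load  L0  ⟶  MI  (L0)  txn=∅  M[L0]=31

state = O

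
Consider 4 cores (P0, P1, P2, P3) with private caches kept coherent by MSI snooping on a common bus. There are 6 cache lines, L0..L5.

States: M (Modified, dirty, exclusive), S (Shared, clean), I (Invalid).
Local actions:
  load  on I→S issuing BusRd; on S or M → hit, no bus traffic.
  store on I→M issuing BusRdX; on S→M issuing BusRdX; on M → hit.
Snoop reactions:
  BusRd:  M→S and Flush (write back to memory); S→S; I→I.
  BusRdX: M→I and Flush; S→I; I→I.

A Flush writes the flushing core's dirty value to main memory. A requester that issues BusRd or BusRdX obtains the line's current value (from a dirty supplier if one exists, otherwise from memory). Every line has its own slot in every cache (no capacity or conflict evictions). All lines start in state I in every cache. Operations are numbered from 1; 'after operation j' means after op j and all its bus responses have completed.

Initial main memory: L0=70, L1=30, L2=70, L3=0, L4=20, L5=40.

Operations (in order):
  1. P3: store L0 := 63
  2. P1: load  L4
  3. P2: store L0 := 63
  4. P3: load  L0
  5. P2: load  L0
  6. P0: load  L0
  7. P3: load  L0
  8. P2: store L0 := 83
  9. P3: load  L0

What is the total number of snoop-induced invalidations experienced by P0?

invalidations = 1

  op1 P3: store L0 := 63 → I/I/I/M on L0; bus BusRdX; mem=70
  op2 P1: load  L4 → I/S/I/I on L4; bus BusRd; mem=20
  op3 P2: store L0 := 63 → I/I/M/I on L0; bus BusRdX Flush; mem=63
  op4 P3: load  L0 → I/I/S/S on L0; bus BusRd Flush; mem=63
  op5 P2: load  L0 → I/I/S/S on L0; bus (none); mem=63
  op6 P0: load  L0 → S/I/S/S on L0; bus BusRd; mem=63
  op7 P3: load  L0 → S/I/S/S on L0; bus (none); mem=63
  op8 P2: store L0 := 83 → I/I/M/I on L0; bus BusRdX; mem=63
  op9 P3: load  L0 → I/I/S/S on L0; bus BusRd Flush; mem=83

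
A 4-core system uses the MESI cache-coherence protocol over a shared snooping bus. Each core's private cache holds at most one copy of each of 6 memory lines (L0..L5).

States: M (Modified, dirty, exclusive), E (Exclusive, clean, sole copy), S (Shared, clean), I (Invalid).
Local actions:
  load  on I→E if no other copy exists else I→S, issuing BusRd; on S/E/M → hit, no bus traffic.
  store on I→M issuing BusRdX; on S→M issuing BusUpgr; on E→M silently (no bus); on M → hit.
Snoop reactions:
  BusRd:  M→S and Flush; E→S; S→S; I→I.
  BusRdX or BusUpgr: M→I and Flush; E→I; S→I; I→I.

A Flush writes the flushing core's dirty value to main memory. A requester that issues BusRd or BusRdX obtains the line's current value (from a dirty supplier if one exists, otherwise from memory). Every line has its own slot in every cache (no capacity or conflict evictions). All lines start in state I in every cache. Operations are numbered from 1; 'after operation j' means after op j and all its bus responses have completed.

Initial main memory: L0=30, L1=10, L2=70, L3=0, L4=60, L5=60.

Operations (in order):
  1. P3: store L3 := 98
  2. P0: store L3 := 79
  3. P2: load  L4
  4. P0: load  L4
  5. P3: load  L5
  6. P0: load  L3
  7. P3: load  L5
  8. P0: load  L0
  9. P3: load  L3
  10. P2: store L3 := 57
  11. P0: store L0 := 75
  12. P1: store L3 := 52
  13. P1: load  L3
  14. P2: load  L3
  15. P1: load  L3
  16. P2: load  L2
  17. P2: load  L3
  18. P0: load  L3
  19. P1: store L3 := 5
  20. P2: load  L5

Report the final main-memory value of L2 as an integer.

  op1 P3: store L3 := 98 → I/I/I/M on L3; bus BusRdX; mem=0
  op2 P0: store L3 := 79 → M/I/I/I on L3; bus BusRdX Flush; mem=98
  op3 P2: load  L4 → I/I/E/I on L4; bus BusRd; mem=60
  op4 P0: load  L4 → S/I/S/I on L4; bus BusRd; mem=60
  op5 P3: load  L5 → I/I/I/E on L5; bus BusRd; mem=60
  op6 P0: load  L3 → M/I/I/I on L3; bus (none); mem=98
  op7 P3: load  L5 → I/I/I/E on L5; bus (none); mem=60
  op8 P0: load  L0 → E/I/I/I on L0; bus BusRd; mem=30
  op9 P3: load  L3 → S/I/I/S on L3; bus BusRd Flush; mem=79
  op10 P2: store L3 := 57 → I/I/M/I on L3; bus BusRdX; mem=79
  op11 P0: store L0 := 75 → M/I/I/I on L0; bus (none); mem=30
  op12 P1: store L3 := 52 → I/M/I/I on L3; bus BusRdX Flush; mem=57
  op13 P1: load  L3 → I/M/I/I on L3; bus (none); mem=57
  op14 P2: load  L3 → I/S/S/I on L3; bus BusRd Flush; mem=52
  op15 P1: load  L3 → I/S/S/I on L3; bus (none); mem=52
  op16 P2: load  L2 → I/I/E/I on L2; bus BusRd; mem=70
  op17 P2: load  L3 → I/S/S/I on L3; bus (none); mem=52
  op18 P0: load  L3 → S/S/S/I on L3; bus BusRd; mem=52
  op19 P1: store L3 := 5 → I/M/I/I on L3; bus BusUpgr; mem=52
  op20 P2: load  L5 → I/I/S/S on L5; bus BusRd; mem=60

memory[L2] = 70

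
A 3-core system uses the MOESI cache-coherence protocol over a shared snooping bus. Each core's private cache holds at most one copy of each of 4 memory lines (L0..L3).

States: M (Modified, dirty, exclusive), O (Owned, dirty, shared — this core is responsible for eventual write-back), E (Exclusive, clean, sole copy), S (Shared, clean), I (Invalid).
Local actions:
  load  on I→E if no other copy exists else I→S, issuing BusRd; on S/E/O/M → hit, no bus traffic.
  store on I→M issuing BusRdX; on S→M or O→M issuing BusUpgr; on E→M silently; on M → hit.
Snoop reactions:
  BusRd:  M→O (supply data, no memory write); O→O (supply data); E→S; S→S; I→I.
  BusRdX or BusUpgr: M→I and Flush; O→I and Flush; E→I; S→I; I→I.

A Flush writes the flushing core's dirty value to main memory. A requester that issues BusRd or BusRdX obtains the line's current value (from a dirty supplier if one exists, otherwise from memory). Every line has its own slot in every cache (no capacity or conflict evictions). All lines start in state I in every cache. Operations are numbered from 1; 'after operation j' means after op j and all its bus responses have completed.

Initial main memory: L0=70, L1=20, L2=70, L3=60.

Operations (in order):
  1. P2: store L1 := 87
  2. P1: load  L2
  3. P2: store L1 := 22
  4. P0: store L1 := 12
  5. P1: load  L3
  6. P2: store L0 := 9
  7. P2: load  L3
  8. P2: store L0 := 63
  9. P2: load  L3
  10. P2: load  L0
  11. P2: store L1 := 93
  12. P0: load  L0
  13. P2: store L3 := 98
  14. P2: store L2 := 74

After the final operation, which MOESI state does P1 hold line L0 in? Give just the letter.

state = I

  op1 P2: store L1 := 87 → I/I/M on L1; bus BusRdX; mem=20
  op2 P1: load  L2 → I/E/I on L2; bus BusRd; mem=70
  op3 P2: store L1 := 22 → I/I/M on L1; bus (none); mem=20
  op4 P0: store L1 := 12 → M/I/I on L1; bus BusRdX Flush; mem=22
  op5 P1: load  L3 → I/E/I on L3; bus BusRd; mem=60
  op6 P2: store L0 := 9 → I/I/M on L0; bus BusRdX; mem=70
  op7 P2: load  L3 → I/S/S on L3; bus BusRd; mem=60
  op8 P2: store L0 := 63 → I/I/M on L0; bus (none); mem=70
  op9 P2: load  L3 → I/S/S on L3; bus (none); mem=60
  op10 P2: load  L0 → I/I/M on L0; bus (none); mem=70
  op11 P2: store L1 := 93 → I/I/M on L1; bus BusRdX Flush; mem=12
  op12 P0: load  L0 → S/I/O on L0; bus BusRd; mem=70
  op13 P2: store L3 := 98 → I/I/M on L3; bus BusUpgr; mem=60
  op14 P2: store L2 := 74 → I/I/M on L2; bus BusRdX; mem=70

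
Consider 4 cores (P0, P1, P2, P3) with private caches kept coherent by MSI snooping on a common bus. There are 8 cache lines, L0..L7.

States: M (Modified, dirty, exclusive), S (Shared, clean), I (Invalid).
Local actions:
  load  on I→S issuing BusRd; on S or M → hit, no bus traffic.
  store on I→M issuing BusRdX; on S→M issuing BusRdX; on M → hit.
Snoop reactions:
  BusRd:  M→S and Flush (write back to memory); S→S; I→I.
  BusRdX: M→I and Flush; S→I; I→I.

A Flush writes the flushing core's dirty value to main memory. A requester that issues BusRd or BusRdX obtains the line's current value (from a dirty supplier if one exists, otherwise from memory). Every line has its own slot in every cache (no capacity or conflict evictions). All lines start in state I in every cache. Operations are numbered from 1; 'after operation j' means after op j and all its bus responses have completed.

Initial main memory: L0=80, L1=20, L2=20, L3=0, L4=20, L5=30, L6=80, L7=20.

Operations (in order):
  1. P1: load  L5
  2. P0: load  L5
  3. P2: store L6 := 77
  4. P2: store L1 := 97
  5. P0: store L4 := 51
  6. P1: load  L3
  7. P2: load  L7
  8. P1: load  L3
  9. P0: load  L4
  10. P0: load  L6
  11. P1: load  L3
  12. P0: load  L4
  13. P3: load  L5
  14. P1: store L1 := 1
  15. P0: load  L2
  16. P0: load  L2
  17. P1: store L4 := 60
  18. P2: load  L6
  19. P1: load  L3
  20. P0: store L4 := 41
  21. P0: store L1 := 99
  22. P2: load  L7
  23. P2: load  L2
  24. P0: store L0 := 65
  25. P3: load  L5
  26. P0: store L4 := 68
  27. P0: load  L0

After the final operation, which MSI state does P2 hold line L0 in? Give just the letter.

[1] P1: load  L5 | P0:I, P1:S(30), P2:I, P3:I | bus: BusRd
[2] P0: load  L5 | P0:S(30), P1:S(30), P2:I, P3:I | bus: BusRd
[3] P2: store L6 := 77 | P0:I, P1:I, P2:M(77), P3:I | bus: BusRdX
[4] P2: store L1 := 97 | P0:I, P1:I, P2:M(97), P3:I | bus: BusRdX
[5] P0: store L4 := 51 | P0:M(51), P1:I, P2:I, P3:I | bus: BusRdX
[6] P1: load  L3 | P0:I, P1:S(0), P2:I, P3:I | bus: BusRd
[7] P2: load  L7 | P0:I, P1:I, P2:S(20), P3:I | bus: BusRd
[8] P1: load  L3 | P0:I, P1:S(0), P2:I, P3:I | bus: none
[9] P0: load  L4 | P0:M(51), P1:I, P2:I, P3:I | bus: none
[10] P0: load  L6 | P0:S(77), P1:I, P2:S(77), P3:I | bus: BusRd,Flush
[11] P1: load  L3 | P0:I, P1:S(0), P2:I, P3:I | bus: none
[12] P0: load  L4 | P0:M(51), P1:I, P2:I, P3:I | bus: none
[13] P3: load  L5 | P0:S(30), P1:S(30), P2:I, P3:S(30) | bus: BusRd
[14] P1: store L1 := 1 | P0:I, P1:M(1), P2:I, P3:I | bus: BusRdX,Flush
[15] P0: load  L2 | P0:S(20), P1:I, P2:I, P3:I | bus: BusRd
[16] P0: load  L2 | P0:S(20), P1:I, P2:I, P3:I | bus: none
[17] P1: store L4 := 60 | P0:I, P1:M(60), P2:I, P3:I | bus: BusRdX,Flush
[18] P2: load  L6 | P0:S(77), P1:I, P2:S(77), P3:I | bus: none
[19] P1: load  L3 | P0:I, P1:S(0), P2:I, P3:I | bus: none
[20] P0: store L4 := 41 | P0:M(41), P1:I, P2:I, P3:I | bus: BusRdX,Flush
[21] P0: store L1 := 99 | P0:M(99), P1:I, P2:I, P3:I | bus: BusRdX,Flush
[22] P2: load  L7 | P0:I, P1:I, P2:S(20), P3:I | bus: none
[23] P2: load  L2 | P0:S(20), P1:I, P2:S(20), P3:I | bus: BusRd
[24] P0: store L0 := 65 | P0:M(65), P1:I, P2:I, P3:I | bus: BusRdX
[25] P3: load  L5 | P0:S(30), P1:S(30), P2:I, P3:S(30) | bus: none
[26] P0: store L4 := 68 | P0:M(68), P1:I, P2:I, P3:I | bus: none
[27] P0: load  L0 | P0:M(65), P1:I, P2:I, P3:I | bus: none

state = I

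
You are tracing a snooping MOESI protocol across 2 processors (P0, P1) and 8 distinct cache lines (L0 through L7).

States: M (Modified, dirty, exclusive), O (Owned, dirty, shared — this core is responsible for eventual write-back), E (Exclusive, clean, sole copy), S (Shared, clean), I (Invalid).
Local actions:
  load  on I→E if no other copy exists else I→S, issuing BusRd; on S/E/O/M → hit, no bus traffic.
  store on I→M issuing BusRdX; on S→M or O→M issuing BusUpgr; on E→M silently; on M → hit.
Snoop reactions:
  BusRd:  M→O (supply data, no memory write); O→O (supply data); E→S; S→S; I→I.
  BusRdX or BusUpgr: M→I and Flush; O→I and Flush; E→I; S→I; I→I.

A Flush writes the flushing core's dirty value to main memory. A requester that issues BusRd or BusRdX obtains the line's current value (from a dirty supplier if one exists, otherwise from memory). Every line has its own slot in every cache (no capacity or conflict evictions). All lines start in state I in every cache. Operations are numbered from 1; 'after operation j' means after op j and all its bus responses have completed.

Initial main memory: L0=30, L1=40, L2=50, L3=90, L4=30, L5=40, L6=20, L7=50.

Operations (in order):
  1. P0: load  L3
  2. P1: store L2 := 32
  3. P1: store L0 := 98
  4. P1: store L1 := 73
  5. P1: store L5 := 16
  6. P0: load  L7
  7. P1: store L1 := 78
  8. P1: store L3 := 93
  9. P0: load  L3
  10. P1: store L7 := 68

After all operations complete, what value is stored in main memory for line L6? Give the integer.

[1] P0: load  L3 | P0:E(90), P1:I | bus: BusRd
[2] P1: store L2 := 32 | P0:I, P1:M(32) | bus: BusRdX
[3] P1: store L0 := 98 | P0:I, P1:M(98) | bus: BusRdX
[4] P1: store L1 := 73 | P0:I, P1:M(73) | bus: BusRdX
[5] P1: store L5 := 16 | P0:I, P1:M(16) | bus: BusRdX
[6] P0: load  L7 | P0:E(50), P1:I | bus: BusRd
[7] P1: store L1 := 78 | P0:I, P1:M(78) | bus: none
[8] P1: store L3 := 93 | P0:I, P1:M(93) | bus: BusRdX
[9] P0: load  L3 | P0:S(93), P1:O(93) | bus: BusRd
[10] P1: store L7 := 68 | P0:I, P1:M(68) | bus: BusRdX

memory[L6] = 20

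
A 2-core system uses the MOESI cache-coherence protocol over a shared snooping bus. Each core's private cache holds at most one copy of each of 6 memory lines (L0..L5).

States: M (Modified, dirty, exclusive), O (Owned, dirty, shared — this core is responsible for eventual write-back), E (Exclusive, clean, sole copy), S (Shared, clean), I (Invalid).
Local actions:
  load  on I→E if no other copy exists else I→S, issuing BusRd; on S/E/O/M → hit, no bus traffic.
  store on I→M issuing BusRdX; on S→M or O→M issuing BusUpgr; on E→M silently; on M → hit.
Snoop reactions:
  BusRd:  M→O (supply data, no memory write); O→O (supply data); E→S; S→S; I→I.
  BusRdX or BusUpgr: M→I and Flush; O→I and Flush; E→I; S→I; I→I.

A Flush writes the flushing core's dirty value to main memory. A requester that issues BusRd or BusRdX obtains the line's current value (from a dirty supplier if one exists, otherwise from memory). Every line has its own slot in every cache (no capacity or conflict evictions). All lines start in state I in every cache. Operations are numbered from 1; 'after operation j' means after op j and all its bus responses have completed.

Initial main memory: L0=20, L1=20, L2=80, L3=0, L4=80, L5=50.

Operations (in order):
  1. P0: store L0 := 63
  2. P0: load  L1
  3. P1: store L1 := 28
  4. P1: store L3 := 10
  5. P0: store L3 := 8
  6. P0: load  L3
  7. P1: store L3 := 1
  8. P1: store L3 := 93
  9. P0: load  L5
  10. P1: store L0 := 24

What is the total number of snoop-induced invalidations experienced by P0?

invalidations = 3

1. P0: store L0 := 63  bus=[BusRdX]  L0: P0=M P1=I  mem[L0]=20
2. P0: load  L1  bus=[BusRd]  L1: P0=E P1=I  mem[L1]=20
3. P1: store L1 := 28  bus=[BusRdX]  L1: P0=I P1=M  mem[L1]=20
4. P1: store L3 := 10  bus=[BusRdX]  L3: P0=I P1=M  mem[L3]=0
5. P0: store L3 := 8  bus=[BusRdX,Flush]  L3: P0=M P1=I  mem[L3]=10
6. P0: load  L3  bus=[-]  L3: P0=M P1=I  mem[L3]=10
7. P1: store L3 := 1  bus=[BusRdX,Flush]  L3: P0=I P1=M  mem[L3]=8
8. P1: store L3 := 93  bus=[-]  L3: P0=I P1=M  mem[L3]=8
9. P0: load  L5  bus=[BusRd]  L5: P0=E P1=I  mem[L5]=50
10. P1: store L0 := 24  bus=[BusRdX,Flush]  L0: P0=I P1=M  mem[L0]=63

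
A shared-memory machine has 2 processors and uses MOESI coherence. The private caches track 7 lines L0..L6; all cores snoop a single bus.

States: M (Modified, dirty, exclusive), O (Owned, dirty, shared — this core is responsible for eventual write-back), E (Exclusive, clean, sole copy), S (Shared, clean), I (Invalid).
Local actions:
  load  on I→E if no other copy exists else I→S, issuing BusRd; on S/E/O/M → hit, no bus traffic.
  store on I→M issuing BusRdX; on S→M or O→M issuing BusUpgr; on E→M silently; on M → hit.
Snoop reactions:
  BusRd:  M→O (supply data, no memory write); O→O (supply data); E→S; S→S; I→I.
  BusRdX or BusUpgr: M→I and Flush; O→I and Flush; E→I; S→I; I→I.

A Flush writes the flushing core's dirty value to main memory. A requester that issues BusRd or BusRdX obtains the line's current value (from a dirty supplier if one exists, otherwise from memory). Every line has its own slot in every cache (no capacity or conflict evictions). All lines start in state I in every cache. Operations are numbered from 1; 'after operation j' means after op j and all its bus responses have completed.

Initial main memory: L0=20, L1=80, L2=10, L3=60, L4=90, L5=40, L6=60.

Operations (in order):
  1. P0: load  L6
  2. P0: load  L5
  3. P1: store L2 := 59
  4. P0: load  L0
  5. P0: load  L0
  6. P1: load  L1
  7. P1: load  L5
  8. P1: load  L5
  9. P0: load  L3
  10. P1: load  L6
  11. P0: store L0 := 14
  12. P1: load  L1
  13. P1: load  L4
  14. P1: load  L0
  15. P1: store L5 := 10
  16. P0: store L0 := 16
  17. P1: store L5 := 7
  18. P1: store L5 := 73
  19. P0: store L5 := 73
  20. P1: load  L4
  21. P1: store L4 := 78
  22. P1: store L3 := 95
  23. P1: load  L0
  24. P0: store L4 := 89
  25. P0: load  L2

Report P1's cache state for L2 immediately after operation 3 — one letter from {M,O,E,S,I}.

state = M

step 1: P0: load  L6  ⟶  EI  (L6)  txn=BusRd  M[L6]=60
step 2: P0: load  L5  ⟶  EI  (L5)  txn=BusRd  M[L5]=40
step 3: P1: store L2 := 59  ⟶  IM  (L2)  txn=BusRdX  M[L2]=10
step 4: P0: load  L0  ⟶  EI  (L0)  txn=BusRd  M[L0]=20
step 5: P0: load  L0  ⟶  EI  (L0)  txn=∅  M[L0]=20
step 6: P1: load  L1  ⟶  IE  (L1)  txn=BusRd  M[L1]=80
step 7: P1: load  L5  ⟶  SS  (L5)  txn=BusRd  M[L5]=40
step 8: P1: load  L5  ⟶  SS  (L5)  txn=∅  M[L5]=40
step 9: P0: load  L3  ⟶  EI  (L3)  txn=BusRd  M[L3]=60
step 10: P1: load  L6  ⟶  SS  (L6)  txn=BusRd  M[L6]=60
step 11: P0: store L0 := 14  ⟶  MI  (L0)  txn=∅  M[L0]=20
step 12: P1: load  L1  ⟶  IE  (L1)  txn=∅  M[L1]=80
step 13: P1: load  L4  ⟶  IE  (L4)  txn=BusRd  M[L4]=90
step 14: P1: load  L0  ⟶  OS  (L0)  txn=BusRd  M[L0]=20
step 15: P1: store L5 := 10  ⟶  IM  (L5)  txn=BusUpgr  M[L5]=40
step 16: P0: store L0 := 16  ⟶  MI  (L0)  txn=BusUpgr  M[L0]=20
step 17: P1: store L5 := 7  ⟶  IM  (L5)  txn=∅  M[L5]=40
step 18: P1: store L5 := 73  ⟶  IM  (L5)  txn=∅  M[L5]=40
step 19: P0: store L5 := 73  ⟶  MI  (L5)  txn=BusRdX+Flush  M[L5]=73
step 20: P1: load  L4  ⟶  IE  (L4)  txn=∅  M[L4]=90
step 21: P1: store L4 := 78  ⟶  IM  (L4)  txn=∅  M[L4]=90
step 22: P1: store L3 := 95  ⟶  IM  (L3)  txn=BusRdX  M[L3]=60
step 23: P1: load  L0  ⟶  OS  (L0)  txn=BusRd  M[L0]=20
step 24: P0: store L4 := 89  ⟶  MI  (L4)  txn=BusRdX+Flush  M[L4]=78
step 25: P0: load  L2  ⟶  SO  (L2)  txn=BusRd  M[L2]=10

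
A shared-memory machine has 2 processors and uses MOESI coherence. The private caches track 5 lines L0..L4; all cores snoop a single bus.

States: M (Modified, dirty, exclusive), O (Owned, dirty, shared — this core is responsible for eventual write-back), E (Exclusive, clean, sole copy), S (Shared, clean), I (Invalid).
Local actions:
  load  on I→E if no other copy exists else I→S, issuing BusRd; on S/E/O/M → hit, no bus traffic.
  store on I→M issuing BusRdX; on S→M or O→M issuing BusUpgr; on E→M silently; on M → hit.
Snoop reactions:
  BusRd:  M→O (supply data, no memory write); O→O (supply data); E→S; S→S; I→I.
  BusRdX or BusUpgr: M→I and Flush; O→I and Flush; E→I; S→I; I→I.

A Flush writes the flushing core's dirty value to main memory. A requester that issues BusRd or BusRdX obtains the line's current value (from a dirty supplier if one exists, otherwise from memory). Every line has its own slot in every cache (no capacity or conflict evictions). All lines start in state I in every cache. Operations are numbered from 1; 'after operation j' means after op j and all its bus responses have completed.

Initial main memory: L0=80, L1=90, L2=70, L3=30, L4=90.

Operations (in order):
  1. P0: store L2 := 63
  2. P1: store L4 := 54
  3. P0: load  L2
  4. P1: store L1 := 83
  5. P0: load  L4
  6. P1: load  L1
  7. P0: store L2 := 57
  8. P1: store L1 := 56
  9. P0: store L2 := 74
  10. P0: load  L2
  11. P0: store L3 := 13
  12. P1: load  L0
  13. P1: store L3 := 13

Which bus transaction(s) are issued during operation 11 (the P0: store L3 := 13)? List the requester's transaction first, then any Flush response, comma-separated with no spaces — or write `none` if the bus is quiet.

step 1: P0: store L2 := 63  ⟶  MI  (L2)  txn=BusRdX  M[L2]=70
step 2: P1: store L4 := 54  ⟶  IM  (L4)  txn=BusRdX  M[L4]=90
step 3: P0: load  L2  ⟶  MI  (L2)  txn=∅  M[L2]=70
step 4: P1: store L1 := 83  ⟶  IM  (L1)  txn=BusRdX  M[L1]=90
step 5: P0: load  L4  ⟶  SO  (L4)  txn=BusRd  M[L4]=90
step 6: P1: load  L1  ⟶  IM  (L1)  txn=∅  M[L1]=90
step 7: P0: store L2 := 57  ⟶  MI  (L2)  txn=∅  M[L2]=70
step 8: P1: store L1 := 56  ⟶  IM  (L1)  txn=∅  M[L1]=90
step 9: P0: store L2 := 74  ⟶  MI  (L2)  txn=∅  M[L2]=70
step 10: P0: load  L2  ⟶  MI  (L2)  txn=∅  M[L2]=70
step 11: P0: store L3 := 13  ⟶  MI  (L3)  txn=BusRdX  M[L3]=30
step 12: P1: load  L0  ⟶  IE  (L0)  txn=BusRd  M[L0]=80
step 13: P1: store L3 := 13  ⟶  IM  (L3)  txn=BusRdX+Flush  M[L3]=13

bus = BusRdX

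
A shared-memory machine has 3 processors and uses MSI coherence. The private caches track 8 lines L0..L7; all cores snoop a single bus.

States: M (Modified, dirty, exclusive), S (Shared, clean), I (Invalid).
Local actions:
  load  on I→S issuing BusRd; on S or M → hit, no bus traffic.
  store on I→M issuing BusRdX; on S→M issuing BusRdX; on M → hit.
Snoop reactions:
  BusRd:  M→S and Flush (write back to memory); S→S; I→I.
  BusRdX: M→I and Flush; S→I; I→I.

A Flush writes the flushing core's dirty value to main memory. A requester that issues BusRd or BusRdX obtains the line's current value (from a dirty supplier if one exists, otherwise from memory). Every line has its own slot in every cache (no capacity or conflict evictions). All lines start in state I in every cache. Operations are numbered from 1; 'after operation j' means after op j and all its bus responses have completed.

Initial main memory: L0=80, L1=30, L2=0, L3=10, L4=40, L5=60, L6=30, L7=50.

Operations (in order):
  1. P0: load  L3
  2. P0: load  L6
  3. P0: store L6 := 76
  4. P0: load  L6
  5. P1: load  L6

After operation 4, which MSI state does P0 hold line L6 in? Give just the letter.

  op1 P0: load  L3 → S/I/I on L3; bus BusRd; mem=10
  op2 P0: load  L6 → S/I/I on L6; bus BusRd; mem=30
  op3 P0: store L6 := 76 → M/I/I on L6; bus BusRdX; mem=30
  op4 P0: load  L6 → M/I/I on L6; bus (none); mem=30
  op5 P1: load  L6 → S/S/I on L6; bus BusRd Flush; mem=76

state = M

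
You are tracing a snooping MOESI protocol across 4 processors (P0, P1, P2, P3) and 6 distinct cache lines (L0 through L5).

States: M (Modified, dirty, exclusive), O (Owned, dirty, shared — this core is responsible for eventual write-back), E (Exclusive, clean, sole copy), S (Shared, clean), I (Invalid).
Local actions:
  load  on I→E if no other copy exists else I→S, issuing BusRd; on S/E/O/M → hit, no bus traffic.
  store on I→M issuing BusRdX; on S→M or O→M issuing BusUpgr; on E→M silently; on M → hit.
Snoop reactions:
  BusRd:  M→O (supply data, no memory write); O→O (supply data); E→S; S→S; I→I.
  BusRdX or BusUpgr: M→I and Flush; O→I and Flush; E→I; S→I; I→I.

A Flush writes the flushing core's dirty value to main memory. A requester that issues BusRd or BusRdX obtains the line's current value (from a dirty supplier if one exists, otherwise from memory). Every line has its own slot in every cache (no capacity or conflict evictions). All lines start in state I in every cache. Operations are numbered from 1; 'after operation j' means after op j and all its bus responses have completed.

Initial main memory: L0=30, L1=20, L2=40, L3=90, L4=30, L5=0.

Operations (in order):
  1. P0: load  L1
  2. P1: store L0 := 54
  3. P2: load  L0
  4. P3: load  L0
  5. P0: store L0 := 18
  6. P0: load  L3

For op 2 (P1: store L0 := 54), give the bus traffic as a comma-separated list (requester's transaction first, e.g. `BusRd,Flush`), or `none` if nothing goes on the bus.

[1] P0: load  L1 | P0:E(20), P1:I, P2:I, P3:I | bus: BusRd
[2] P1: store L0 := 54 | P0:I, P1:M(54), P2:I, P3:I | bus: BusRdX
[3] P2: load  L0 | P0:I, P1:O(54), P2:S(54), P3:I | bus: BusRd
[4] P3: load  L0 | P0:I, P1:O(54), P2:S(54), P3:S(54) | bus: BusRd
[5] P0: store L0 := 18 | P0:M(18), P1:I, P2:I, P3:I | bus: BusRdX,Flush
[6] P0: load  L3 | P0:E(90), P1:I, P2:I, P3:I | bus: BusRd

bus = BusRdX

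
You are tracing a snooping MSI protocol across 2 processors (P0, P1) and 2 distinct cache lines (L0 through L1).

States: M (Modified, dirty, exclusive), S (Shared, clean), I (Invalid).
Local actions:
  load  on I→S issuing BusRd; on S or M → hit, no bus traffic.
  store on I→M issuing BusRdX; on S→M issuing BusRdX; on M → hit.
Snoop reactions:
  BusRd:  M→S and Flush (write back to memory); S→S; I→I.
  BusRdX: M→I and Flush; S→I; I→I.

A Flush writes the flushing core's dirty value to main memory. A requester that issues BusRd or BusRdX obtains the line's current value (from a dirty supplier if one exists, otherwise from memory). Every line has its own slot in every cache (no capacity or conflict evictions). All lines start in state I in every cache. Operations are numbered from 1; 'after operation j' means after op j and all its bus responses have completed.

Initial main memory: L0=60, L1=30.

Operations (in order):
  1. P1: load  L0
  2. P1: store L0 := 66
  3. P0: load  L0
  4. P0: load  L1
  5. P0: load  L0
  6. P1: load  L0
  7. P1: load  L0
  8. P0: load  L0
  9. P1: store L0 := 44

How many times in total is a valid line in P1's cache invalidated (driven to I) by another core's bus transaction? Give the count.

  op1 P1: load  L0 → I/S on L0; bus BusRd; mem=60
  op2 P1: store L0 := 66 → I/M on L0; bus BusRdX; mem=60
  op3 P0: load  L0 → S/S on L0; bus BusRd Flush; mem=66
  op4 P0: load  L1 → S/I on L1; bus BusRd; mem=30
  op5 P0: load  L0 → S/S on L0; bus (none); mem=66
  op6 P1: load  L0 → S/S on L0; bus (none); mem=66
  op7 P1: load  L0 → S/S on L0; bus (none); mem=66
  op8 P0: load  L0 → S/S on L0; bus (none); mem=66
  op9 P1: store L0 := 44 → I/M on L0; bus BusRdX; mem=66

invalidations = 0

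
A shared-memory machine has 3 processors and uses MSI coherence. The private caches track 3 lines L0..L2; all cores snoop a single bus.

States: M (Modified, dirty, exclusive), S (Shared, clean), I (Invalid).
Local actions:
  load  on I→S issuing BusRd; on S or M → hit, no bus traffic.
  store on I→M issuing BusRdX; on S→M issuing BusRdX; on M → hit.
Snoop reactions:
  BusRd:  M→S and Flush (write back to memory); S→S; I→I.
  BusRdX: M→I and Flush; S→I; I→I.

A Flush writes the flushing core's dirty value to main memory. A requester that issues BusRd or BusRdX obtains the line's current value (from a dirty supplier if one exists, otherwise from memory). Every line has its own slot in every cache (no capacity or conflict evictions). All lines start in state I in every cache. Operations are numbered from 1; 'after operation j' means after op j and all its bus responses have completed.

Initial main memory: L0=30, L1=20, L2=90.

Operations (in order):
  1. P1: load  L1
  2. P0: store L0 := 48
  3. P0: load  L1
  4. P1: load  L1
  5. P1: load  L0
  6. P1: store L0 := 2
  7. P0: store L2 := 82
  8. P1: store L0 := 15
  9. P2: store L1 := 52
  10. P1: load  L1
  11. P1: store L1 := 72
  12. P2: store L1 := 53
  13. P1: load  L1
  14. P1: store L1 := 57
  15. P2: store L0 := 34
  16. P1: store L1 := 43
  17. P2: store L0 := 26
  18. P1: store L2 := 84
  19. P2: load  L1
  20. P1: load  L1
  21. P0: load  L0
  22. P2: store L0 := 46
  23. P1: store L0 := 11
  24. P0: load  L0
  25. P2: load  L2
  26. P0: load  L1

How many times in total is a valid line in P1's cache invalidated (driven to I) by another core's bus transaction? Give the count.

invalidations = 3

  op1 P1: load  L1 → I/S/I on L1; bus BusRd; mem=20
  op2 P0: store L0 := 48 → M/I/I on L0; bus BusRdX; mem=30
  op3 P0: load  L1 → S/S/I on L1; bus BusRd; mem=20
  op4 P1: load  L1 → S/S/I on L1; bus (none); mem=20
  op5 P1: load  L0 → S/S/I on L0; bus BusRd Flush; mem=48
  op6 P1: store L0 := 2 → I/M/I on L0; bus BusRdX; mem=48
  op7 P0: store L2 := 82 → M/I/I on L2; bus BusRdX; mem=90
  op8 P1: store L0 := 15 → I/M/I on L0; bus (none); mem=48
  op9 P2: store L1 := 52 → I/I/M on L1; bus BusRdX; mem=20
  op10 P1: load  L1 → I/S/S on L1; bus BusRd Flush; mem=52
  op11 P1: store L1 := 72 → I/M/I on L1; bus BusRdX; mem=52
  op12 P2: store L1 := 53 → I/I/M on L1; bus BusRdX Flush; mem=72
  op13 P1: load  L1 → I/S/S on L1; bus BusRd Flush; mem=53
  op14 P1: store L1 := 57 → I/M/I on L1; bus BusRdX; mem=53
  op15 P2: store L0 := 34 → I/I/M on L0; bus BusRdX Flush; mem=15
  op16 P1: store L1 := 43 → I/M/I on L1; bus (none); mem=53
  op17 P2: store L0 := 26 → I/I/M on L0; bus (none); mem=15
  op18 P1: store L2 := 84 → I/M/I on L2; bus BusRdX Flush; mem=82
  op19 P2: load  L1 → I/S/S on L1; bus BusRd Flush; mem=43
  op20 P1: load  L1 → I/S/S on L1; bus (none); mem=43
  op21 P0: load  L0 → S/I/S on L0; bus BusRd Flush; mem=26
  op22 P2: store L0 := 46 → I/I/M on L0; bus BusRdX; mem=26
  op23 P1: store L0 := 11 → I/M/I on L0; bus BusRdX Flush; mem=46
  op24 P0: load  L0 → S/S/I on L0; bus BusRd Flush; mem=11
  op25 P2: load  L2 → I/S/S on L2; bus BusRd Flush; mem=84
  op26 P0: load  L1 → S/S/S on L1; bus BusRd; mem=43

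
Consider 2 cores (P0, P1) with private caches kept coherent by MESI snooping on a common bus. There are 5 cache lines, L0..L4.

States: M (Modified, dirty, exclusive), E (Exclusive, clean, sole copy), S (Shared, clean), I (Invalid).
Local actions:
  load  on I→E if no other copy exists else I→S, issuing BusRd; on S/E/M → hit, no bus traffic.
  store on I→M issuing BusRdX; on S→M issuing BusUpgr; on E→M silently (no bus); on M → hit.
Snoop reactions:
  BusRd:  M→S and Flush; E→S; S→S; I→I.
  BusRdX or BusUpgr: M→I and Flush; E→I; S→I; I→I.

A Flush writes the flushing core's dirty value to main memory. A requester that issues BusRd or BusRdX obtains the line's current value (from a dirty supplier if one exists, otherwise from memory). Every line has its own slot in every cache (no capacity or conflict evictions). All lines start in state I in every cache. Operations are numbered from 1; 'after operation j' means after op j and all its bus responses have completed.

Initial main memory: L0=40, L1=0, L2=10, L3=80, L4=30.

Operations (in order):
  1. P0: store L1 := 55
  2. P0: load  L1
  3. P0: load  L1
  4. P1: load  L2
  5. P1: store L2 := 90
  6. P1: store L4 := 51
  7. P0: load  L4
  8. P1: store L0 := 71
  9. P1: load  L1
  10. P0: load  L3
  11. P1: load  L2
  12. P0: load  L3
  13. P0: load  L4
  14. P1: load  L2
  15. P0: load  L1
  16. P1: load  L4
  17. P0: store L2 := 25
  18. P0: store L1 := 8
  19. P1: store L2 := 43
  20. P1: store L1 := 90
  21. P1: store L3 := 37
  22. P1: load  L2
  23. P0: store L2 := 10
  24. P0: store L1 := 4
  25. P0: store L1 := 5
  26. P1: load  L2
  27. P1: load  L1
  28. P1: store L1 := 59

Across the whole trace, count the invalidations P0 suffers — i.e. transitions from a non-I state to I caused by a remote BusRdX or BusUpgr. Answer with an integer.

step 1: P0: store L1 := 55  ⟶  MI  (L1)  txn=BusRdX  M[L1]=0
step 2: P0: load  L1  ⟶  MI  (L1)  txn=∅  M[L1]=0
step 3: P0: load  L1  ⟶  MI  (L1)  txn=∅  M[L1]=0
step 4: P1: load  L2  ⟶  IE  (L2)  txn=BusRd  M[L2]=10
step 5: P1: store L2 := 90  ⟶  IM  (L2)  txn=∅  M[L2]=10
step 6: P1: store L4 := 51  ⟶  IM  (L4)  txn=BusRdX  M[L4]=30
step 7: P0: load  L4  ⟶  SS  (L4)  txn=BusRd+Flush  M[L4]=51
step 8: P1: store L0 := 71  ⟶  IM  (L0)  txn=BusRdX  M[L0]=40
step 9: P1: load  L1  ⟶  SS  (L1)  txn=BusRd+Flush  M[L1]=55
step 10: P0: load  L3  ⟶  EI  (L3)  txn=BusRd  M[L3]=80
step 11: P1: load  L2  ⟶  IM  (L2)  txn=∅  M[L2]=10
step 12: P0: load  L3  ⟶  EI  (L3)  txn=∅  M[L3]=80
step 13: P0: load  L4  ⟶  SS  (L4)  txn=∅  M[L4]=51
step 14: P1: load  L2  ⟶  IM  (L2)  txn=∅  M[L2]=10
step 15: P0: load  L1  ⟶  SS  (L1)  txn=∅  M[L1]=55
step 16: P1: load  L4  ⟶  SS  (L4)  txn=∅  M[L4]=51
step 17: P0: store L2 := 25  ⟶  MI  (L2)  txn=BusRdX+Flush  M[L2]=90
step 18: P0: store L1 := 8  ⟶  MI  (L1)  txn=BusUpgr  M[L1]=55
step 19: P1: store L2 := 43  ⟶  IM  (L2)  txn=BusRdX+Flush  M[L2]=25
step 20: P1: store L1 := 90  ⟶  IM  (L1)  txn=BusRdX+Flush  M[L1]=8
step 21: P1: store L3 := 37  ⟶  IM  (L3)  txn=BusRdX  M[L3]=80
step 22: P1: load  L2  ⟶  IM  (L2)  txn=∅  M[L2]=25
step 23: P0: store L2 := 10  ⟶  MI  (L2)  txn=BusRdX+Flush  M[L2]=43
step 24: P0: store L1 := 4  ⟶  MI  (L1)  txn=BusRdX+Flush  M[L1]=90
step 25: P0: store L1 := 5  ⟶  MI  (L1)  txn=∅  M[L1]=90
step 26: P1: load  L2  ⟶  SS  (L2)  txn=BusRd+Flush  M[L2]=10
step 27: P1: load  L1  ⟶  SS  (L1)  txn=BusRd+Flush  M[L1]=5
step 28: P1: store L1 := 59  ⟶  IM  (L1)  txn=BusUpgr  M[L1]=5

invalidations = 4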